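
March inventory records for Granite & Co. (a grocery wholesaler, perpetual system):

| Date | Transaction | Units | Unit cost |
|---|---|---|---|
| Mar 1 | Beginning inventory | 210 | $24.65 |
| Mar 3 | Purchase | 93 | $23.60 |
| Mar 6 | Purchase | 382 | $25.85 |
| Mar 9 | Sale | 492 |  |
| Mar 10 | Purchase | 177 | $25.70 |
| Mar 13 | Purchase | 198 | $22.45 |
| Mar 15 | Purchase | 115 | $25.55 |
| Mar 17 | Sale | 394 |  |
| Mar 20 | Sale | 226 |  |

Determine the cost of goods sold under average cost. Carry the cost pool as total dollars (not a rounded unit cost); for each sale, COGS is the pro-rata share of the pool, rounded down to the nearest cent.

COGS = $27,629.41

After Mar 1: 210 on hand, pool $5,176.50 (≈ $24.6500 each)
After Mar 3: 303 on hand, pool $7,371.30 (≈ $24.3277 each)
After Mar 6: 685 on hand, pool $17,246.00 (≈ $25.1766 each)
Mar 9, sell 492: 492/685 × $17,246.00 → $12,386.90
After Mar 10: 370 on hand, pool $9,408.00 (≈ $25.4270 each)
After Mar 13: 568 on hand, pool $13,853.10 (≈ $24.3893 each)
After Mar 15: 683 on hand, pool $16,791.35 (≈ $24.5847 each)
Mar 17, sell 394: 394/683 × $16,791.35 → $9,686.37
Mar 20, sell 226: 226/289 × $7,104.98 → $5,556.14
Total COGS = $12,386.90 + $9,686.37 + $5,556.14 = $27,629.41
Ending inventory (cost pool remaining) = $1,548.84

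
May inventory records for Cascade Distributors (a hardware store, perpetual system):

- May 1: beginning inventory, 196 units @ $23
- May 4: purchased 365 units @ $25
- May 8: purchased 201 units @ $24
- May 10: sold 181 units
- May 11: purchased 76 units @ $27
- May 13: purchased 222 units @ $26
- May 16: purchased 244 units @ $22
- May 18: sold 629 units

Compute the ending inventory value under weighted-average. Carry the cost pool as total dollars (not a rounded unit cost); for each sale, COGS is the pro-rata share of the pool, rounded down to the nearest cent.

Ending inventory = $11,993.63

After May 1: 196 on hand, pool $4,508.00 (≈ $23.0000 each)
After May 4: 561 on hand, pool $13,633.00 (≈ $24.3012 each)
After May 8: 762 on hand, pool $18,457.00 (≈ $24.2218 each)
May 10, sell 181: 181/762 × $18,457.00 → $4,384.14
After May 11: 657 on hand, pool $16,124.86 (≈ $24.5432 each)
After May 13: 879 on hand, pool $21,896.86 (≈ $24.9111 each)
After May 16: 1123 on hand, pool $27,264.86 (≈ $24.2786 each)
May 18, sell 629: 629/1123 × $27,264.86 → $15,271.23
Total COGS = $4,384.14 + $15,271.23 = $19,655.37
Ending inventory (cost pool remaining) = $11,993.63
Check: goods available $31,649.00 = COGS $19,655.37 + ending $11,993.63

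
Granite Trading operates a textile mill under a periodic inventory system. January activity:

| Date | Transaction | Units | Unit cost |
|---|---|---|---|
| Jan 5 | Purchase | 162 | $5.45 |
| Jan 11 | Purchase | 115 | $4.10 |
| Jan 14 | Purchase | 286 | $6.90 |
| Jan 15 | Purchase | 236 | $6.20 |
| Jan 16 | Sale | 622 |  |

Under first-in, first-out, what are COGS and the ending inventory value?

Jan 16, 622 sold [FIFO — oldest first]: 162 @ $5.45 + 115 @ $4.10 + 286 @ $6.90 + 59 @ $6.20 = $3,693.60
Ending inventory: 177 @ $6.20 = $1,097.40
Check: goods available $4,791.00 = COGS $3,693.60 + ending $1,097.40

COGS = $3,693.60; ending inventory = $1,097.40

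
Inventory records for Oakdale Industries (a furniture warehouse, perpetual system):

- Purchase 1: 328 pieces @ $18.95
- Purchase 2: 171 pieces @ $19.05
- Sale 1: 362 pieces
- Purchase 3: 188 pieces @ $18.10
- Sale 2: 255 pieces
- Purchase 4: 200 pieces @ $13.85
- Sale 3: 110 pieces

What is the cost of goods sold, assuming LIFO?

Sale 1 (362) [LIFO — newest first]: 171 @ $19.05 + 191 @ $18.95 = $6,877.00
Sale 2 (255) [LIFO — newest first]: 188 @ $18.10 + 67 @ $18.95 = $4,672.45
Sale 3 (110) [LIFO — newest first]: 110 @ $13.85 = $1,523.50
Total COGS = $6,877.00 + $4,672.45 + $1,523.50 = $13,072.95
Ending inventory: 70 @ $18.95 + 90 @ $13.85 = $2,573.00
Check: goods available $15,645.95 = COGS $13,072.95 + ending $2,573.00

COGS = $13,072.95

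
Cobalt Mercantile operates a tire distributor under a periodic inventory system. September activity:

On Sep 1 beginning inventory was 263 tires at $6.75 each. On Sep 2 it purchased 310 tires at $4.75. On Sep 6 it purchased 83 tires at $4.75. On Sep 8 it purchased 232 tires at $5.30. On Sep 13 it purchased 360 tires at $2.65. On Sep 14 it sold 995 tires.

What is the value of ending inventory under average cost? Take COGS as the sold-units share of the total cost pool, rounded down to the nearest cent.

Ending inventory = $1,181.00

Sep 14, sell 995: 995/1248 × $5,825.60 → $4,644.60
Ending inventory (cost pool remaining) = $1,181.00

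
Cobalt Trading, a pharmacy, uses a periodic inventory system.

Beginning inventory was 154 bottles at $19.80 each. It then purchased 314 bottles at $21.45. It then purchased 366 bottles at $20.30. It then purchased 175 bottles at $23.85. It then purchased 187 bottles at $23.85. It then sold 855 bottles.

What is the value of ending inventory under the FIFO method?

Ending inventory = $8,132.85

Sale 1 (855) [FIFO — oldest first]: 154 @ $19.80 + 314 @ $21.45 + 366 @ $20.30 + 21 @ $23.85 = $17,715.15
Ending inventory: 154 @ $23.85 + 187 @ $23.85 = $8,132.85
Check: goods available $25,848.00 = COGS $17,715.15 + ending $8,132.85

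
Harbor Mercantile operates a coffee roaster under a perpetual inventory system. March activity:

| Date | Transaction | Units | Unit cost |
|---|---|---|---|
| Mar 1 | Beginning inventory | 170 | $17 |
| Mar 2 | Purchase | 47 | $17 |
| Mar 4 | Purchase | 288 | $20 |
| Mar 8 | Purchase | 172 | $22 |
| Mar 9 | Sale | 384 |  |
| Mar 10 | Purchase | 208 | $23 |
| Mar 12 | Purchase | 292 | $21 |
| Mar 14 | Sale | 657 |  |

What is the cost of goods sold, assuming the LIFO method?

Mar 9, 384 sold [LIFO — newest first]: 172 @ $22 + 212 @ $20 = $8,024
Mar 14, 657 sold [LIFO — newest first]: 292 @ $21 + 208 @ $23 + 76 @ $20 + 47 @ $17 + 34 @ $17 = $13,813
Total COGS = $8,024 + $13,813 = $21,837
Ending inventory: 136 @ $17 = $2,312

COGS = $21,837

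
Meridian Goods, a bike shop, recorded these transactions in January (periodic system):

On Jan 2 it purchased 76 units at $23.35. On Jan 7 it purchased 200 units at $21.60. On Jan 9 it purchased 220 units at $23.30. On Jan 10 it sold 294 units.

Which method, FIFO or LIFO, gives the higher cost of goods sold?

LIFO

FIFO COGS: 76 @ $23.35 + 200 @ $21.60 + 18 @ $23.30 = $6,514.00
LIFO COGS: 220 @ $23.30 + 74 @ $21.60 = $6,724.40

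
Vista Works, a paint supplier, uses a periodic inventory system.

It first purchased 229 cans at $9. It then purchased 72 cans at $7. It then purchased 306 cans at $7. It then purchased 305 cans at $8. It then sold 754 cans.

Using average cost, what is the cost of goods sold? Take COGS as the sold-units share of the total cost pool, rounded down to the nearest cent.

COGS = $5,908.81

Sale 1, sell 754: 754/912 × $7,147.00 → $5,908.81
Ending inventory (cost pool remaining) = $1,238.19
Check: goods available $7,147.00 = COGS $5,908.81 + ending $1,238.19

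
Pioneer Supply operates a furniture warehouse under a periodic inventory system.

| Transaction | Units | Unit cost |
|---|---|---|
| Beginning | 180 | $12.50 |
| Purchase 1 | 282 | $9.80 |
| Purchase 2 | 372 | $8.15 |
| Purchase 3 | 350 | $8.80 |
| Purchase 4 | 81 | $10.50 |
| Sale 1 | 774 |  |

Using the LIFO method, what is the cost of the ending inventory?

Ending inventory = $5,249.95

Sale 1 (774) [LIFO — newest first]: 81 @ $10.50 + 350 @ $8.80 + 343 @ $8.15 = $6,725.95
Ending inventory: 180 @ $12.50 + 282 @ $9.80 + 29 @ $8.15 = $5,249.95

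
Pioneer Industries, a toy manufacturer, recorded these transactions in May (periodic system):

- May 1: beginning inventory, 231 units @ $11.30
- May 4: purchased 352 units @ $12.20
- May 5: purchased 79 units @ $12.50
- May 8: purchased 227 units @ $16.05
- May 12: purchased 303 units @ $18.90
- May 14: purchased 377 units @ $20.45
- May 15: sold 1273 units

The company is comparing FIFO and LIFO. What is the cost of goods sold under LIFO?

FIFO COGS: 231 @ $11.30 + 352 @ $12.20 + 79 @ $12.50 + 227 @ $16.05 + 303 @ $18.90 + 81 @ $20.45 = $18,918.70
LIFO COGS: 377 @ $20.45 + 303 @ $18.90 + 227 @ $16.05 + 79 @ $12.50 + 287 @ $12.20 = $21,568.60

COGS = $21,568.60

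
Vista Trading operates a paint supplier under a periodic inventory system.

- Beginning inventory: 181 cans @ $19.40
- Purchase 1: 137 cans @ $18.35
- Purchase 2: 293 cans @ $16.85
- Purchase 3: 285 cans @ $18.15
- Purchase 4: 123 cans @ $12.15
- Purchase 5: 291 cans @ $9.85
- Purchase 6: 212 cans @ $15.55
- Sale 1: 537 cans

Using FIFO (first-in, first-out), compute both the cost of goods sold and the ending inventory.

Sale 1 (537) [FIFO — oldest first]: 181 @ $19.40 + 137 @ $18.35 + 219 @ $16.85 = $9,715.50
Ending inventory: 74 @ $16.85 + 285 @ $18.15 + 123 @ $12.15 + 291 @ $9.85 + 212 @ $15.55 = $14,077.05
Check: goods available $23,792.55 = COGS $9,715.50 + ending $14,077.05

COGS = $9,715.50; ending inventory = $14,077.05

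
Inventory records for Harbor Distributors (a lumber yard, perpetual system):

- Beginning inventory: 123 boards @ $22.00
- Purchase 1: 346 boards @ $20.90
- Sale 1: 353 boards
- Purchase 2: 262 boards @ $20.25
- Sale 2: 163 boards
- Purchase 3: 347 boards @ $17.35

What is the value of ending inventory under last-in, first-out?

Sale 1 (353) [LIFO — newest first]: 346 @ $20.90 + 7 @ $22.00 = $7,385.40
Sale 2 (163) [LIFO — newest first]: 163 @ $20.25 = $3,300.75
Total COGS = $7,385.40 + $3,300.75 = $10,686.15
Ending inventory: 116 @ $22.00 + 99 @ $20.25 + 347 @ $17.35 = $10,577.20

Ending inventory = $10,577.20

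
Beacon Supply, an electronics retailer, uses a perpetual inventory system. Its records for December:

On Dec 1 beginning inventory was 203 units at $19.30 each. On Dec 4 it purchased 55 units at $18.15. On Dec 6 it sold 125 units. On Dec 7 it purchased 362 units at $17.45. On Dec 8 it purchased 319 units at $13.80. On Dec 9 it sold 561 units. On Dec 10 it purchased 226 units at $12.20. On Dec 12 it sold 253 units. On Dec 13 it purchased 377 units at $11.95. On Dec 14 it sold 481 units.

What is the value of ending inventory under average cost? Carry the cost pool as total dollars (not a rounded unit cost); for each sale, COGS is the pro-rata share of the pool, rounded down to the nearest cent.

Ending inventory = $1,567.92

After Dec 1: 203 on hand, pool $3,917.90 (≈ $19.3000 each)
After Dec 4: 258 on hand, pool $4,916.15 (≈ $19.0548 each)
Dec 6, sell 125: 125/258 × $4,916.15 → $2,381.85
After Dec 7: 495 on hand, pool $8,851.20 (≈ $17.8812 each)
After Dec 8: 814 on hand, pool $13,253.40 (≈ $16.2818 each)
Dec 9, sell 561: 561/814 × $13,253.40 → $9,134.10
After Dec 10: 479 on hand, pool $6,876.50 (≈ $14.3559 each)
Dec 12, sell 253: 253/479 × $6,876.50 → $3,632.05
After Dec 13: 603 on hand, pool $7,749.60 (≈ $12.8517 each)
Dec 14, sell 481: 481/603 × $7,749.60 → $6,181.68
Total COGS = $2,381.85 + $9,134.10 + $3,632.05 + $6,181.68 = $21,329.68
Ending inventory (cost pool remaining) = $1,567.92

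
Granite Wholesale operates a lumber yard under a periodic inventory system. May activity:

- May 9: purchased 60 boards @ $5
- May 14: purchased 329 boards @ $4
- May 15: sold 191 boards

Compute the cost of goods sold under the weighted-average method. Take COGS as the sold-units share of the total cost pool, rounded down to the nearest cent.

COGS = $793.46

May 15, sell 191: 191/389 × $1,616.00 → $793.46
Ending inventory (cost pool remaining) = $822.54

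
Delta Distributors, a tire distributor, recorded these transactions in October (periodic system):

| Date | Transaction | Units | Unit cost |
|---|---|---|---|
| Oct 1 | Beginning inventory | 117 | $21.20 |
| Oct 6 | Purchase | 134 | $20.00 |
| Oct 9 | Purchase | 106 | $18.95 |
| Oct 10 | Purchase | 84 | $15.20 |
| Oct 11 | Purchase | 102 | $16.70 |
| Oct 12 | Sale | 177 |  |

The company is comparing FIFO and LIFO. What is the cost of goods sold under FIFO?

FIFO COGS: 117 @ $21.20 + 60 @ $20.00 = $3,680.40
LIFO COGS: 102 @ $16.70 + 75 @ $15.20 = $2,843.40

COGS = $3,680.40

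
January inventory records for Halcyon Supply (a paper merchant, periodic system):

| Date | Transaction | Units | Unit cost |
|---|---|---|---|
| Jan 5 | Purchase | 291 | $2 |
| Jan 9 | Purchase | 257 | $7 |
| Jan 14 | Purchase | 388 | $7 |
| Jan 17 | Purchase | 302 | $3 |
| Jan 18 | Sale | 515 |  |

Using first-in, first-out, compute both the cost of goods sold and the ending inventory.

Jan 18, 515 sold [FIFO — oldest first]: 291 @ $2 + 224 @ $7 = $2,150
Ending inventory: 33 @ $7 + 388 @ $7 + 302 @ $3 = $3,853
Check: goods available $6,003 = COGS $2,150 + ending $3,853

COGS = $2,150; ending inventory = $3,853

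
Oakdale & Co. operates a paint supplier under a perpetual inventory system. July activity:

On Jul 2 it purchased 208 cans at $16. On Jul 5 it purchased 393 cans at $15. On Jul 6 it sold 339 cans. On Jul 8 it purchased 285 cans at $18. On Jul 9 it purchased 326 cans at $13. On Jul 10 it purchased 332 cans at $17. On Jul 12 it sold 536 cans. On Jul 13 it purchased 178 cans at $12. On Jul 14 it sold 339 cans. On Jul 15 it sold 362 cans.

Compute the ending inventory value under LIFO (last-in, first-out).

Ending inventory = $2,336

Jul 6, 339 sold [LIFO — newest first]: 339 @ $15 = $5,085
Jul 12, 536 sold [LIFO — newest first]: 332 @ $17 + 204 @ $13 = $8,296
Jul 14, 339 sold [LIFO — newest first]: 178 @ $12 + 122 @ $13 + 39 @ $18 = $4,424
Jul 15, 362 sold [LIFO — newest first]: 246 @ $18 + 54 @ $15 + 62 @ $16 = $6,230
Total COGS = $5,085 + $8,296 + $4,424 + $6,230 = $24,035
Ending inventory: 146 @ $16 = $2,336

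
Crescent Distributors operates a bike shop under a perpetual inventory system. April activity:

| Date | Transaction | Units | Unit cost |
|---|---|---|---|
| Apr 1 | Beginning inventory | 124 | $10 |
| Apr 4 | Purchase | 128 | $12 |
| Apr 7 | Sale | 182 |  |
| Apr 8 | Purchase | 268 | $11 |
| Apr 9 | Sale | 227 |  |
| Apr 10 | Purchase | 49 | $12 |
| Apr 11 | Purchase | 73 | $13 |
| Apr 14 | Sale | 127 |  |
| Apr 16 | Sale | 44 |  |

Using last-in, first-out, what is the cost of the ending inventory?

Apr 7, 182 sold [LIFO — newest first]: 128 @ $12 + 54 @ $10 = $2,076
Apr 9, 227 sold [LIFO — newest first]: 227 @ $11 = $2,497
Apr 14, 127 sold [LIFO — newest first]: 73 @ $13 + 49 @ $12 + 5 @ $11 = $1,592
Apr 16, 44 sold [LIFO — newest first]: 36 @ $11 + 8 @ $10 = $476
Total COGS = $2,076 + $2,497 + $1,592 + $476 = $6,641
Ending inventory: 62 @ $10 = $620

Ending inventory = $620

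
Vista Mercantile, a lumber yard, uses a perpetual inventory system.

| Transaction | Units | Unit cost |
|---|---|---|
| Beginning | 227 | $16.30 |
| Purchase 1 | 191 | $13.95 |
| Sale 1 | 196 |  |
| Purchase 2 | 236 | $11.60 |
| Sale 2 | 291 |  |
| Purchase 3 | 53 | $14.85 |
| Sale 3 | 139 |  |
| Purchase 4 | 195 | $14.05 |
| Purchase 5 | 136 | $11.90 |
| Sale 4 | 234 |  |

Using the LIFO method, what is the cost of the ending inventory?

Ending inventory = $2,683.15

Sale 1 (196) [LIFO — newest first]: 191 @ $13.95 + 5 @ $16.30 = $2,745.95
Sale 2 (291) [LIFO — newest first]: 236 @ $11.60 + 55 @ $16.30 = $3,634.10
Sale 3 (139) [LIFO — newest first]: 53 @ $14.85 + 86 @ $16.30 = $2,188.85
Sale 4 (234) [LIFO — newest first]: 136 @ $11.90 + 98 @ $14.05 = $2,995.30
Total COGS = $2,745.95 + $3,634.10 + $2,188.85 + $2,995.30 = $11,564.20
Ending inventory: 81 @ $16.30 + 97 @ $14.05 = $2,683.15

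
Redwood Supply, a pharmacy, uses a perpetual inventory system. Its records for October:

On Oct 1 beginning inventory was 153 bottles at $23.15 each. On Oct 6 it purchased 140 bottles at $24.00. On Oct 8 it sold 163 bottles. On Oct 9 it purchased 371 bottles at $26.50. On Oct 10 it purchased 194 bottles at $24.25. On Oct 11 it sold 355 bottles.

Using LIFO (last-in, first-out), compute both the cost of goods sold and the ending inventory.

COGS = $12,863.45; ending inventory = $8,574.50

Oct 8, 163 sold [LIFO — newest first]: 140 @ $24.00 + 23 @ $23.15 = $3,892.45
Oct 11, 355 sold [LIFO — newest first]: 194 @ $24.25 + 161 @ $26.50 = $8,971.00
Total COGS = $3,892.45 + $8,971.00 = $12,863.45
Ending inventory: 130 @ $23.15 + 210 @ $26.50 = $8,574.50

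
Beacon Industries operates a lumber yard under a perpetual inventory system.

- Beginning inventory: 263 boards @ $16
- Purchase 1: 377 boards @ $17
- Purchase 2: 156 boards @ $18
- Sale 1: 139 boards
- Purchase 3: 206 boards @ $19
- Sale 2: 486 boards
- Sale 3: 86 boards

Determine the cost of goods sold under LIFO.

COGS = $12,655

Sale 1 (139) [LIFO — newest first]: 139 @ $18 = $2,502
Sale 2 (486) [LIFO — newest first]: 206 @ $19 + 17 @ $18 + 263 @ $17 = $8,691
Sale 3 (86) [LIFO — newest first]: 86 @ $17 = $1,462
Total COGS = $2,502 + $8,691 + $1,462 = $12,655
Ending inventory: 263 @ $16 + 28 @ $17 = $4,684
Check: goods available $17,339 = COGS $12,655 + ending $4,684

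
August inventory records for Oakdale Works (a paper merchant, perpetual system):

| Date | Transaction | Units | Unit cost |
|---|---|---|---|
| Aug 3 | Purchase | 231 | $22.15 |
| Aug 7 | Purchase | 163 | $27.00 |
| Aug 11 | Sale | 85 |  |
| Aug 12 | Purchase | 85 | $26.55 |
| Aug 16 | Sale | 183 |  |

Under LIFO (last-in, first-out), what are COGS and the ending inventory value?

Aug 11, 85 sold [LIFO — newest first]: 85 @ $27.00 = $2,295.00
Aug 16, 183 sold [LIFO — newest first]: 85 @ $26.55 + 78 @ $27.00 + 20 @ $22.15 = $4,805.75
Total COGS = $2,295.00 + $4,805.75 = $7,100.75
Ending inventory: 211 @ $22.15 = $4,673.65
Check: goods available $11,774.40 = COGS $7,100.75 + ending $4,673.65

COGS = $7,100.75; ending inventory = $4,673.65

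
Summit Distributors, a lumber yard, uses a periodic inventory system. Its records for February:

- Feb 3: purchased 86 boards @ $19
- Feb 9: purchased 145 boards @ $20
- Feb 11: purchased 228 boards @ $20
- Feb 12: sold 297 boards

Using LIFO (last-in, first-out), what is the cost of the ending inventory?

Feb 12, 297 sold [LIFO — newest first]: 228 @ $20 + 69 @ $20 = $5,940
Ending inventory: 86 @ $19 + 76 @ $20 = $3,154
Check: goods available $9,094 = COGS $5,940 + ending $3,154

Ending inventory = $3,154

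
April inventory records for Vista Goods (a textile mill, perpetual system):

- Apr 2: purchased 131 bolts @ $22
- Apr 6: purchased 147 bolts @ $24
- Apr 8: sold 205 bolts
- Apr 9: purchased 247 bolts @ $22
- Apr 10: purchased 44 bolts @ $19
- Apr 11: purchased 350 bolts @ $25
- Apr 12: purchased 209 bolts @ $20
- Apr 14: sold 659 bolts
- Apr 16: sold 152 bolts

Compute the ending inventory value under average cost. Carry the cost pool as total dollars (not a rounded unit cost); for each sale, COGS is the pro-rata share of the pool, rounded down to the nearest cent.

Ending inventory = $2,534.05

After Apr 2: 131 on hand, pool $2,882.00 (≈ $22.0000 each)
After Apr 6: 278 on hand, pool $6,410.00 (≈ $23.0576 each)
Apr 8, sell 205: 205/278 × $6,410.00 → $4,726.79
After Apr 9: 320 on hand, pool $7,117.21 (≈ $22.2413 each)
After Apr 10: 364 on hand, pool $7,953.21 (≈ $21.8495 each)
After Apr 11: 714 on hand, pool $16,703.21 (≈ $23.3939 each)
After Apr 12: 923 on hand, pool $20,883.21 (≈ $22.6254 each)
Apr 14, sell 659: 659/923 × $20,883.21 → $14,910.11
Apr 16, sell 152: 152/264 × $5,973.10 → $3,439.05
Total COGS = $4,726.79 + $14,910.11 + $3,439.05 = $23,075.95
Ending inventory (cost pool remaining) = $2,534.05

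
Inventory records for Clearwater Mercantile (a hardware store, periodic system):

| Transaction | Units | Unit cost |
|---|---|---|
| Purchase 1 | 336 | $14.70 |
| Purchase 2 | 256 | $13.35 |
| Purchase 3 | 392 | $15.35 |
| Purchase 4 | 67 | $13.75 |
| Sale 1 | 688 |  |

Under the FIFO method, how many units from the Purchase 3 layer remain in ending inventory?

296

Sale 1 (688) [FIFO — oldest first]: 336 @ $14.70 + 256 @ $13.35 + 96 @ $15.35 = $9,830.40
Ending inventory: 296 @ $15.35 + 67 @ $13.75 = $5,464.85
Check: goods available $15,295.25 = COGS $9,830.40 + ending $5,464.85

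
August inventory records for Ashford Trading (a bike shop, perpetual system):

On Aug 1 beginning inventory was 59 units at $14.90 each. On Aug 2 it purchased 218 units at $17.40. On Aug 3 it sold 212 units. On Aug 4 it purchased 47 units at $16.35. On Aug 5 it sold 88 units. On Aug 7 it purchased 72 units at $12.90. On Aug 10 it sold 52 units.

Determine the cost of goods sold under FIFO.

COGS = $5,801.95

Aug 3, 212 sold [FIFO — oldest first]: 59 @ $14.90 + 153 @ $17.40 = $3,541.30
Aug 5, 88 sold [FIFO — oldest first]: 65 @ $17.40 + 23 @ $16.35 = $1,507.05
Aug 10, 52 sold [FIFO — oldest first]: 24 @ $16.35 + 28 @ $12.90 = $753.60
Total COGS = $3,541.30 + $1,507.05 + $753.60 = $5,801.95
Ending inventory: 44 @ $12.90 = $567.60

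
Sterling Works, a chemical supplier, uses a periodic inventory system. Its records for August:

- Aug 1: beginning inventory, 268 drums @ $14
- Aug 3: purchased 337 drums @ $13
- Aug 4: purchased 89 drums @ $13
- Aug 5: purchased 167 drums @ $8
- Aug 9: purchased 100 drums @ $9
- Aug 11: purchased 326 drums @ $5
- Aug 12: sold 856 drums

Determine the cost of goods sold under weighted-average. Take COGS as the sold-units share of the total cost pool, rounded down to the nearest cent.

COGS = $8,750.22

Aug 12, sell 856: 856/1287 × $13,156.00 → $8,750.22
Ending inventory (cost pool remaining) = $4,405.78
Check: goods available $13,156.00 = COGS $8,750.22 + ending $4,405.78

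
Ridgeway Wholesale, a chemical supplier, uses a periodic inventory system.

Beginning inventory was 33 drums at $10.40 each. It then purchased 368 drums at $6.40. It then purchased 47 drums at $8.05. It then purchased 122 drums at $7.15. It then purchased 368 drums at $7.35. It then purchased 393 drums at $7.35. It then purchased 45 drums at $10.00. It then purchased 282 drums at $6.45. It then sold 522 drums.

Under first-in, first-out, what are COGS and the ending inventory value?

COGS = $3,605.85; ending inventory = $8,205.45

Sale 1 (522) [FIFO — oldest first]: 33 @ $10.40 + 368 @ $6.40 + 47 @ $8.05 + 74 @ $7.15 = $3,605.85
Ending inventory: 48 @ $7.15 + 368 @ $7.35 + 393 @ $7.35 + 45 @ $10.00 + 282 @ $6.45 = $8,205.45
Check: goods available $11,811.30 = COGS $3,605.85 + ending $8,205.45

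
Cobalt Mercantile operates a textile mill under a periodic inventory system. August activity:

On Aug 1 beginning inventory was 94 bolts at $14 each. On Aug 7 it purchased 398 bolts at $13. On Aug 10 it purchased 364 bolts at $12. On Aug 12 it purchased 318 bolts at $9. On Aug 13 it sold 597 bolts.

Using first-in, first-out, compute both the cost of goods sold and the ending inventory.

Aug 13, 597 sold [FIFO — oldest first]: 94 @ $14 + 398 @ $13 + 105 @ $12 = $7,750
Ending inventory: 259 @ $12 + 318 @ $9 = $5,970

COGS = $7,750; ending inventory = $5,970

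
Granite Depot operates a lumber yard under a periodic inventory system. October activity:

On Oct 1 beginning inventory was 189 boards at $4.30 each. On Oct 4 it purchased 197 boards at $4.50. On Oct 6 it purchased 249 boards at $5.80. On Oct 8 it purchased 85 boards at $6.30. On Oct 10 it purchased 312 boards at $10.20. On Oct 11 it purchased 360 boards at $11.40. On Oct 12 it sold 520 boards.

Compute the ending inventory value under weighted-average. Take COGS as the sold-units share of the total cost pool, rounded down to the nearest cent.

Oct 12, sell 520: 520/1392 × $10,965.30 → $4,096.23
Ending inventory (cost pool remaining) = $6,869.07

Ending inventory = $6,869.07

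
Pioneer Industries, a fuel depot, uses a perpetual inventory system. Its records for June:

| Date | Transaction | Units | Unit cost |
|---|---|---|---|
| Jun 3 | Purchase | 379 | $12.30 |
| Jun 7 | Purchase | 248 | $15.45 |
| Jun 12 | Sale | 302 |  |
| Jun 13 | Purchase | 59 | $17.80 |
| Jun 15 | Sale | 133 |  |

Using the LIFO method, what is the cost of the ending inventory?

Jun 12, 302 sold [LIFO — newest first]: 248 @ $15.45 + 54 @ $12.30 = $4,495.80
Jun 15, 133 sold [LIFO — newest first]: 59 @ $17.80 + 74 @ $12.30 = $1,960.40
Total COGS = $4,495.80 + $1,960.40 = $6,456.20
Ending inventory: 251 @ $12.30 = $3,087.30

Ending inventory = $3,087.30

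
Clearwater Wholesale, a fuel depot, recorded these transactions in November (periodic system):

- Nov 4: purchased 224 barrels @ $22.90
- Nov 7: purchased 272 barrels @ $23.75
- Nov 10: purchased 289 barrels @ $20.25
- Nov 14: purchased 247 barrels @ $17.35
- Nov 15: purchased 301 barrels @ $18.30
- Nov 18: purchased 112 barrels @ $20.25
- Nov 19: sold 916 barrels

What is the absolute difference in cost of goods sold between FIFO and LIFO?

FIFO COGS: 224 @ $22.90 + 272 @ $23.75 + 289 @ $20.25 + 131 @ $17.35 = $19,714.70
LIFO COGS: 112 @ $20.25 + 301 @ $18.30 + 247 @ $17.35 + 256 @ $20.25 = $17,245.75
Difference = |$19,714.70 − $17,245.75| = $2,468.95

$2,468.95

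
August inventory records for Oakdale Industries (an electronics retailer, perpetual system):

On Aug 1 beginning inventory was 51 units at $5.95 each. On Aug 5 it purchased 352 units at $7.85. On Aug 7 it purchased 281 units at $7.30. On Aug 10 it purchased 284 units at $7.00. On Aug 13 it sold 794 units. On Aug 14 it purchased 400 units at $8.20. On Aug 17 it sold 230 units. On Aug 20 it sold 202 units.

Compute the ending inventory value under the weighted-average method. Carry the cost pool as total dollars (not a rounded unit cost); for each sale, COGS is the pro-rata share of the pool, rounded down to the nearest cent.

After Aug 1: 51 on hand, pool $303.45 (≈ $5.9500 each)
After Aug 5: 403 on hand, pool $3,066.65 (≈ $7.6096 each)
After Aug 7: 684 on hand, pool $5,117.95 (≈ $7.4824 each)
After Aug 10: 968 on hand, pool $7,105.95 (≈ $7.3409 each)
Aug 13, sell 794: 794/968 × $7,105.95 → $5,828.64
After Aug 14: 574 on hand, pool $4,557.31 (≈ $7.9396 each)
Aug 17, sell 230: 230/574 × $4,557.31 → $1,826.09
Aug 20, sell 202: 202/344 × $2,731.22 → $1,603.79
Total COGS = $5,828.64 + $1,826.09 + $1,603.79 = $9,258.52
Ending inventory (cost pool remaining) = $1,127.43

Ending inventory = $1,127.43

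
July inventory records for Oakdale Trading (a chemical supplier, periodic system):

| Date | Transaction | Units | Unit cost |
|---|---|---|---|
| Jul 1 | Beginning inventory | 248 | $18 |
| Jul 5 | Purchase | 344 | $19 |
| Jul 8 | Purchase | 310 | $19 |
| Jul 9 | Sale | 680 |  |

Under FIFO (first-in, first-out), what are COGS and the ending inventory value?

Jul 9, 680 sold [FIFO — oldest first]: 248 @ $18 + 344 @ $19 + 88 @ $19 = $12,672
Ending inventory: 222 @ $19 = $4,218
Check: goods available $16,890 = COGS $12,672 + ending $4,218

COGS = $12,672; ending inventory = $4,218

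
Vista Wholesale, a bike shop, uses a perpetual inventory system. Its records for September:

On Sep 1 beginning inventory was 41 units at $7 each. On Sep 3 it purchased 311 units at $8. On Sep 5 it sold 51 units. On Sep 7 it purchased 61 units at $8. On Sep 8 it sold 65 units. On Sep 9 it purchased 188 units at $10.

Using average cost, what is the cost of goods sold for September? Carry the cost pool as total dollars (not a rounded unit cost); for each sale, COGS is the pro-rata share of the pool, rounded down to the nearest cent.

After Sep 1: 41 on hand, pool $287.00 (≈ $7.0000 each)
After Sep 3: 352 on hand, pool $2,775.00 (≈ $7.8835 each)
Sep 5, sell 51: 51/352 × $2,775.00 → $402.05
After Sep 7: 362 on hand, pool $2,860.95 (≈ $7.9032 each)
Sep 8, sell 65: 65/362 × $2,860.95 → $513.70
After Sep 9: 485 on hand, pool $4,227.25 (≈ $8.7160 each)
Total COGS = $402.05 + $513.70 = $915.75
Ending inventory (cost pool remaining) = $4,227.25
Check: goods available $5,143.00 = COGS $915.75 + ending $4,227.25

COGS = $915.75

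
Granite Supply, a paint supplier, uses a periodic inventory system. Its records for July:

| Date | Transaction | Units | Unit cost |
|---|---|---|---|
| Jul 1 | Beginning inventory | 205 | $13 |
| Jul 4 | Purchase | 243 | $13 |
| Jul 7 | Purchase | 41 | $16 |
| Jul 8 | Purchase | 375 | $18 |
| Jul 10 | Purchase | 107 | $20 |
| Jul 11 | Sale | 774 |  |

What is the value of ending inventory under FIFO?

Ending inventory = $3,760

Jul 11, 774 sold [FIFO — oldest first]: 205 @ $13 + 243 @ $13 + 41 @ $16 + 285 @ $18 = $11,610
Ending inventory: 90 @ $18 + 107 @ $20 = $3,760
Check: goods available $15,370 = COGS $11,610 + ending $3,760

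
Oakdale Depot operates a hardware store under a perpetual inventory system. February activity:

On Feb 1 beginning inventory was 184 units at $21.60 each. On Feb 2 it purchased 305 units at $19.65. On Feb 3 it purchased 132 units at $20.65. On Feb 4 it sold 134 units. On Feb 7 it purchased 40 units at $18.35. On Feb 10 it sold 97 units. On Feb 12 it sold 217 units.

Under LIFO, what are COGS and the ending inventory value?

COGS = $8,883.20; ending inventory = $4,544.25

Feb 4, 134 sold [LIFO — newest first]: 132 @ $20.65 + 2 @ $19.65 = $2,765.10
Feb 10, 97 sold [LIFO — newest first]: 40 @ $18.35 + 57 @ $19.65 = $1,854.05
Feb 12, 217 sold [LIFO — newest first]: 217 @ $19.65 = $4,264.05
Total COGS = $2,765.10 + $1,854.05 + $4,264.05 = $8,883.20
Ending inventory: 184 @ $21.60 + 29 @ $19.65 = $4,544.25
Check: goods available $13,427.45 = COGS $8,883.20 + ending $4,544.25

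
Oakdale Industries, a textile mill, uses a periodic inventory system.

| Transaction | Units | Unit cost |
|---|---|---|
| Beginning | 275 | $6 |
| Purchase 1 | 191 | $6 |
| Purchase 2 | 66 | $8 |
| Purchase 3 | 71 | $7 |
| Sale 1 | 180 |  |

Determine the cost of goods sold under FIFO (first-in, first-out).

Sale 1 (180) [FIFO — oldest first]: 180 @ $6 = $1,080
Ending inventory: 95 @ $6 + 191 @ $6 + 66 @ $8 + 71 @ $7 = $2,741

COGS = $1,080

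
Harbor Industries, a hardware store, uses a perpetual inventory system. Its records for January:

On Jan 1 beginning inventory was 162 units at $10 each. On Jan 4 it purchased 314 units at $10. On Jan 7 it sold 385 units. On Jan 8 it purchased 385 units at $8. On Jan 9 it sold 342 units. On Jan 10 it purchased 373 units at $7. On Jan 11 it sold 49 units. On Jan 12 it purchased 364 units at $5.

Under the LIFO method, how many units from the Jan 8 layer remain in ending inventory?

43

Jan 7, 385 sold [LIFO — newest first]: 314 @ $10 + 71 @ $10 = $3,850
Jan 9, 342 sold [LIFO — newest first]: 342 @ $8 = $2,736
Jan 11, 49 sold [LIFO — newest first]: 49 @ $7 = $343
Total COGS = $3,850 + $2,736 + $343 = $6,929
Ending inventory: 91 @ $10 + 43 @ $8 + 324 @ $7 + 364 @ $5 = $5,342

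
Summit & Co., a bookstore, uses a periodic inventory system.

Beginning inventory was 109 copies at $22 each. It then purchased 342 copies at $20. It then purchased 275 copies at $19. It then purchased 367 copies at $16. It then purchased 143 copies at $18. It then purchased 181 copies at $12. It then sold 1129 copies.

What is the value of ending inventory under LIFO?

Sale 1 (1129) [LIFO — newest first]: 181 @ $12 + 143 @ $18 + 367 @ $16 + 275 @ $19 + 163 @ $20 = $19,103
Ending inventory: 109 @ $22 + 179 @ $20 = $5,978
Check: goods available $25,081 = COGS $19,103 + ending $5,978

Ending inventory = $5,978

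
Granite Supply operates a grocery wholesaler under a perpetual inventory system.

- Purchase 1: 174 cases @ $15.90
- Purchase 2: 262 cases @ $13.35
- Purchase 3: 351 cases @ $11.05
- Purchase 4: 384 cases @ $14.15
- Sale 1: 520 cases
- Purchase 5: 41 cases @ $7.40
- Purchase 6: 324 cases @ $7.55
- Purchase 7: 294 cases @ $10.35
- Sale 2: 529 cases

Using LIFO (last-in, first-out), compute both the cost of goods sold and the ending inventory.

Sale 1 (520) [LIFO — newest first]: 384 @ $14.15 + 136 @ $11.05 = $6,936.40
Sale 2 (529) [LIFO — newest first]: 294 @ $10.35 + 235 @ $7.55 = $4,817.15
Total COGS = $6,936.40 + $4,817.15 = $11,753.55
Ending inventory: 174 @ $15.90 + 262 @ $13.35 + 215 @ $11.05 + 41 @ $7.40 + 89 @ $7.55 = $9,615.40

COGS = $11,753.55; ending inventory = $9,615.40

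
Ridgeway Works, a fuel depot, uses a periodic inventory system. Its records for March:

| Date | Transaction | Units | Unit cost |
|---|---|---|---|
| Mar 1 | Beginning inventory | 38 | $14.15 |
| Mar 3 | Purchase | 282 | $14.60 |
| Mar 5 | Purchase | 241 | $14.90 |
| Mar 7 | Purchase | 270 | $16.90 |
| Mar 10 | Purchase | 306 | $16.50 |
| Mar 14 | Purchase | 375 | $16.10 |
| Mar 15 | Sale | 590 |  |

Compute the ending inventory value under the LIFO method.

Mar 15, 590 sold [LIFO — newest first]: 375 @ $16.10 + 215 @ $16.50 = $9,585.00
Ending inventory: 38 @ $14.15 + 282 @ $14.60 + 241 @ $14.90 + 270 @ $16.90 + 91 @ $16.50 = $14,310.30

Ending inventory = $14,310.30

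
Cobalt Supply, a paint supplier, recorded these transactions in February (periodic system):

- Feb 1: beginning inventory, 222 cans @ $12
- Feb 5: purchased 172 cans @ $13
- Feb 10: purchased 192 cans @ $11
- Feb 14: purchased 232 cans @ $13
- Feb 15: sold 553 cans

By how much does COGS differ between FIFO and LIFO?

FIFO COGS: 222 @ $12 + 172 @ $13 + 159 @ $11 = $6,649
LIFO COGS: 232 @ $13 + 192 @ $11 + 129 @ $13 = $6,805
Difference = |$6,649 − $6,805| = $156

$156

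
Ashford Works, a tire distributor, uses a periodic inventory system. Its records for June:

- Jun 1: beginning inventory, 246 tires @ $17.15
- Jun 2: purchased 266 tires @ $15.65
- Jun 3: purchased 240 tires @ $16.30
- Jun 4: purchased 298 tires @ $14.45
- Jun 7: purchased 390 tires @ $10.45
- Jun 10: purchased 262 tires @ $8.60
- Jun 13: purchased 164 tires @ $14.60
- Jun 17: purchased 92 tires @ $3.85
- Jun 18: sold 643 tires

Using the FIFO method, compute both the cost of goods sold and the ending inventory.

Jun 18, 643 sold [FIFO — oldest first]: 246 @ $17.15 + 266 @ $15.65 + 131 @ $16.30 = $10,517.10
Ending inventory: 109 @ $16.30 + 298 @ $14.45 + 390 @ $10.45 + 262 @ $8.60 + 164 @ $14.60 + 92 @ $3.85 = $15,160.10
Check: goods available $25,677.20 = COGS $10,517.10 + ending $15,160.10

COGS = $10,517.10; ending inventory = $15,160.10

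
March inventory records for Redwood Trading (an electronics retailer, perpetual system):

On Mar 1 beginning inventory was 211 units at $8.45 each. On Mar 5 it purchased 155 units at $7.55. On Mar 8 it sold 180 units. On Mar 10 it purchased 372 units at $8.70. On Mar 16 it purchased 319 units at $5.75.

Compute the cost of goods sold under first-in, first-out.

Mar 8, 180 sold [FIFO — oldest first]: 180 @ $8.45 = $1,521.00
Ending inventory: 31 @ $8.45 + 155 @ $7.55 + 372 @ $8.70 + 319 @ $5.75 = $6,502.85

COGS = $1,521.00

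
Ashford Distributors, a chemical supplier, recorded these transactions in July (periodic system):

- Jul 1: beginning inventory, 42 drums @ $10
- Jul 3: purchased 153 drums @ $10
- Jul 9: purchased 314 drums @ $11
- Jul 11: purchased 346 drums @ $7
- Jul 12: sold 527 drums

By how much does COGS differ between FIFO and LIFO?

$1,117

FIFO COGS: 42 @ $10 + 153 @ $10 + 314 @ $11 + 18 @ $7 = $5,530
LIFO COGS: 346 @ $7 + 181 @ $11 = $4,413
Difference = |$5,530 − $4,413| = $1,117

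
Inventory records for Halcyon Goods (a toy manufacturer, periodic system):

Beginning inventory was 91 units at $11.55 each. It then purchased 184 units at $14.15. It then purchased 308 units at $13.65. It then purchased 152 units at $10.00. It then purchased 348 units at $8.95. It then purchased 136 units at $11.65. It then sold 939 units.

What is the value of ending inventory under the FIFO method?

Ending inventory = $2,873.20

Sale 1 (939) [FIFO — oldest first]: 91 @ $11.55 + 184 @ $14.15 + 308 @ $13.65 + 152 @ $10.00 + 204 @ $8.95 = $11,204.65
Ending inventory: 144 @ $8.95 + 136 @ $11.65 = $2,873.20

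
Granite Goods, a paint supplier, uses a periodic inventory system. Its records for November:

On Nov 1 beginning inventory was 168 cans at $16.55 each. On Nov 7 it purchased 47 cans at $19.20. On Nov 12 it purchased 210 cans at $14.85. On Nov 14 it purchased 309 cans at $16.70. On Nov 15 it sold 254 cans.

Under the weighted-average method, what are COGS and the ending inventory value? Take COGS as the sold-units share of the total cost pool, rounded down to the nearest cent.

Nov 15, sell 254: 254/734 × $11,961.60 → $4,139.30
Ending inventory (cost pool remaining) = $7,822.30

COGS = $4,139.30; ending inventory = $7,822.30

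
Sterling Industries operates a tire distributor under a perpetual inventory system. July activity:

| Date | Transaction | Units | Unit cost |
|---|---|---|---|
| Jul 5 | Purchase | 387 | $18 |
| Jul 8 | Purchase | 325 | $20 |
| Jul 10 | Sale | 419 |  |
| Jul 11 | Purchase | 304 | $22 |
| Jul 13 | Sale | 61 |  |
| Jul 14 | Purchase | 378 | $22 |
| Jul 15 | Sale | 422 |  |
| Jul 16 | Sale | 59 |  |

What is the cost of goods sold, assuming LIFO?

Jul 10, 419 sold [LIFO — newest first]: 325 @ $20 + 94 @ $18 = $8,192
Jul 13, 61 sold [LIFO — newest first]: 61 @ $22 = $1,342
Jul 15, 422 sold [LIFO — newest first]: 378 @ $22 + 44 @ $22 = $9,284
Jul 16, 59 sold [LIFO — newest first]: 59 @ $22 = $1,298
Total COGS = $8,192 + $1,342 + $9,284 + $1,298 = $20,116
Ending inventory: 293 @ $18 + 140 @ $22 = $8,354

COGS = $20,116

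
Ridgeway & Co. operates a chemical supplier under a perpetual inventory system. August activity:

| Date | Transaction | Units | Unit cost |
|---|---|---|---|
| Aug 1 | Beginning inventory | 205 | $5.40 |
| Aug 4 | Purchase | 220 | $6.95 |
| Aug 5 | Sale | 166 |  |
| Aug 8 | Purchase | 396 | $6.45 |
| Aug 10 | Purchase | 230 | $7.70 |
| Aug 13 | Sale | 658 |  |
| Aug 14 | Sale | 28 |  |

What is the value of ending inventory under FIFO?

Aug 5, 166 sold [FIFO — oldest first]: 166 @ $5.40 = $896.40
Aug 13, 658 sold [FIFO — oldest first]: 39 @ $5.40 + 220 @ $6.95 + 396 @ $6.45 + 3 @ $7.70 = $4,316.90
Aug 14, 28 sold [FIFO — oldest first]: 28 @ $7.70 = $215.60
Total COGS = $896.40 + $4,316.90 + $215.60 = $5,428.90
Ending inventory: 199 @ $7.70 = $1,532.30

Ending inventory = $1,532.30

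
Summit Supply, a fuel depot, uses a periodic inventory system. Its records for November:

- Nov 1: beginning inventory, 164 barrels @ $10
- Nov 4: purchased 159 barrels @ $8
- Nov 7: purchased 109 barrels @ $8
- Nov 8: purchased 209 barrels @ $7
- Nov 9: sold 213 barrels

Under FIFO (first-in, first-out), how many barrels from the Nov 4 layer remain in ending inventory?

110

Nov 9, 213 sold [FIFO — oldest first]: 164 @ $10 + 49 @ $8 = $2,032
Ending inventory: 110 @ $8 + 109 @ $8 + 209 @ $7 = $3,215
Check: goods available $5,247 = COGS $2,032 + ending $3,215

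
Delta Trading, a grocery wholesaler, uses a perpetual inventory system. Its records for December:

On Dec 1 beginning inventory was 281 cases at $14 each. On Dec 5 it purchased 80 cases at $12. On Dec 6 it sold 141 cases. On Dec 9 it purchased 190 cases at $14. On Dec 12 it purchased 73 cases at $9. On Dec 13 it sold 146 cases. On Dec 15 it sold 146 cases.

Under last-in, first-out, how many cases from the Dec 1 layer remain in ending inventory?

191

Dec 6, 141 sold [LIFO — newest first]: 80 @ $12 + 61 @ $14 = $1,814
Dec 13, 146 sold [LIFO — newest first]: 73 @ $9 + 73 @ $14 = $1,679
Dec 15, 146 sold [LIFO — newest first]: 117 @ $14 + 29 @ $14 = $2,044
Total COGS = $1,814 + $1,679 + $2,044 = $5,537
Ending inventory: 191 @ $14 = $2,674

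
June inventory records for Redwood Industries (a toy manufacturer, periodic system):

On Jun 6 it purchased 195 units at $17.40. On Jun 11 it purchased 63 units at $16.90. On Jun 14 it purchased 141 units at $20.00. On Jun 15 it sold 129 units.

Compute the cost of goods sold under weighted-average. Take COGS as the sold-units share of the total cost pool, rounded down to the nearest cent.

COGS = $2,352.94

Jun 15, sell 129: 129/399 × $7,277.70 → $2,352.94
Ending inventory (cost pool remaining) = $4,924.76
Check: goods available $7,277.70 = COGS $2,352.94 + ending $4,924.76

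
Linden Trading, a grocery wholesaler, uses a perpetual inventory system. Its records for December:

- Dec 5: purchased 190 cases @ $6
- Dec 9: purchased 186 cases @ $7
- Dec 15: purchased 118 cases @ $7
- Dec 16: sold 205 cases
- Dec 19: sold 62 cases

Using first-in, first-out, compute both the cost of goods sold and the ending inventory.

COGS = $1,679; ending inventory = $1,589

Dec 16, 205 sold [FIFO — oldest first]: 190 @ $6 + 15 @ $7 = $1,245
Dec 19, 62 sold [FIFO — oldest first]: 62 @ $7 = $434
Total COGS = $1,245 + $434 = $1,679
Ending inventory: 109 @ $7 + 118 @ $7 = $1,589
Check: goods available $3,268 = COGS $1,679 + ending $1,589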